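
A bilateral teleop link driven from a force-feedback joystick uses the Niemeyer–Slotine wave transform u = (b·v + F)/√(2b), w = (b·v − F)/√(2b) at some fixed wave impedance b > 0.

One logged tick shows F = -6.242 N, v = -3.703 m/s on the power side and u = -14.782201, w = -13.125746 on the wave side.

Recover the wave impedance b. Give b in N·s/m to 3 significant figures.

b = 28.4 N·s/m

u + w = -27.907947;  u + w = √(2b)·v, so √(2b) = -27.907947/(-3.703) = 7.536578.
b = (√(2b))²/2 = 56.800003/2 = 28.400001.
(Check via u − w = 2F/√(2b): u − w = -1.656455, 2F/√(2b) = -1.656455.)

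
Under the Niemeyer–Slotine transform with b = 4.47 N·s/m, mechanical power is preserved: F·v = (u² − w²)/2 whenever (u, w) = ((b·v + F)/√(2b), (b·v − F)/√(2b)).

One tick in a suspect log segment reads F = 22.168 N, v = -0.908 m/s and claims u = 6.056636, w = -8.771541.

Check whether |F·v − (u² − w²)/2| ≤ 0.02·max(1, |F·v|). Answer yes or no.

F·v = 22.168×(-0.908) = -20.128544 W.
(u² − w²)/2 = (36.682840 − 76.939932)/2 = -20.128546 W.
|Δ| = 0.000002;  2% of max(1, |F·v|) = 0.402571.

yes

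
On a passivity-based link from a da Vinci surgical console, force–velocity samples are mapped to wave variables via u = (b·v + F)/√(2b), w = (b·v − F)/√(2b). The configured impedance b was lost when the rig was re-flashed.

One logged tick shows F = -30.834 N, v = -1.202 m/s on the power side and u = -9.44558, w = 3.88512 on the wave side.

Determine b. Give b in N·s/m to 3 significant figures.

b = 10.7 N·s/m

u + w = -5.5605;  u + w = √(2b)·v, so √(2b) = -5.5605/(-1.202) = 4.6260.
b = (√(2b))²/2 = 21.3999/2 = 10.7000.
(Check via u − w = 2F/√(2b): u − w = -13.3307, 2F/√(2b) = -13.3307.)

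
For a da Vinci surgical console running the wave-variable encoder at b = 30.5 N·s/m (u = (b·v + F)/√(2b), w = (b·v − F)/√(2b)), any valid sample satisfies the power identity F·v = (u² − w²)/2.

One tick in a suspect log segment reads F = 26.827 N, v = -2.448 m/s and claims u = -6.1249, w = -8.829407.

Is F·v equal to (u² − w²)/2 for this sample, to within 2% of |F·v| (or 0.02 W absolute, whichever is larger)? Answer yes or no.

F·v = 26.827×(-2.448) = -65.672496 W.
(u² − w²)/2 = (37.514400 − 77.958428)/2 = -20.222014 W.
|Δ| = 45.450482;  2% of max(1, |F·v|) = 1.313450.

no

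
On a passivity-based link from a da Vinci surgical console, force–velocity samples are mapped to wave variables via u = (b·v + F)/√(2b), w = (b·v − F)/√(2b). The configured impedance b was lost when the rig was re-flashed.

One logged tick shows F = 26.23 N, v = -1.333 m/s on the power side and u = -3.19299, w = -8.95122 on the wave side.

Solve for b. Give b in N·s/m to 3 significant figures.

u + w = -12.1442;  u + w = √(2b)·v, so √(2b) = -12.1442/(-1.333) = 9.1104.
b = (√(2b))²/2 = 83.0000/2 = 41.5000.
(Check via u − w = 2F/√(2b): u − w = 5.7582, 2F/√(2b) = 5.7582.)

b = 41.5 N·s/m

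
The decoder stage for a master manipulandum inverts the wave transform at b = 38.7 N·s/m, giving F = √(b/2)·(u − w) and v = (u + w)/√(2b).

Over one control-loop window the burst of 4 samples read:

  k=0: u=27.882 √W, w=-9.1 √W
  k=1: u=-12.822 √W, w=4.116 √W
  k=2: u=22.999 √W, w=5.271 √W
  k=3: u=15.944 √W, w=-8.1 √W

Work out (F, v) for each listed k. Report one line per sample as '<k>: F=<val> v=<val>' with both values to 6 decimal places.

k=0: u−w=36.982000, u+w=18.782000; √(b/2)=4.398863, √(2b)=8.797727; F=4.398863×36.982=162.678770, v=18.782000/8.797727=2.134870
k=1: u−w=-16.938000, u+w=-8.706000; √(b/2)=4.398863, √(2b)=8.797727; F=4.398863×(-16.938)=-74.507950, v=-8.706000/8.797727=-0.989574
k=2: u−w=17.728000, u+w=28.270000; √(b/2)=4.398863, √(2b)=8.797727; F=4.398863×17.728=77.983052, v=28.270000/8.797727=3.213330
k=3: u−w=24.044000, u+w=7.844000; √(b/2)=4.398863, √(2b)=8.797727; F=4.398863×24.044=105.766274, v=7.844000/8.797727=0.891594

0: F=162.678770 v=2.134870
1: F=-74.507950 v=-0.989574
2: F=77.983052 v=3.213330
3: F=105.766274 v=0.891594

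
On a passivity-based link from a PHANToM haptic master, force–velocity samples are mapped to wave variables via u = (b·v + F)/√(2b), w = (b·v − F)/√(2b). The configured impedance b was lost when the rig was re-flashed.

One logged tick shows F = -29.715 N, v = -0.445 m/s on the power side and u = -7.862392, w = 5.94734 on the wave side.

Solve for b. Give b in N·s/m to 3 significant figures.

u + w = -1.915052;  u + w = √(2b)·v, so √(2b) = -1.915052/(-0.445) = 4.303488.
b = (√(2b))²/2 = 18.520006/2 = 9.260003.
(Check via u − w = 2F/√(2b): u − w = -13.809732, 2F/√(2b) = -13.809729.)

b = 9.26 N·s/m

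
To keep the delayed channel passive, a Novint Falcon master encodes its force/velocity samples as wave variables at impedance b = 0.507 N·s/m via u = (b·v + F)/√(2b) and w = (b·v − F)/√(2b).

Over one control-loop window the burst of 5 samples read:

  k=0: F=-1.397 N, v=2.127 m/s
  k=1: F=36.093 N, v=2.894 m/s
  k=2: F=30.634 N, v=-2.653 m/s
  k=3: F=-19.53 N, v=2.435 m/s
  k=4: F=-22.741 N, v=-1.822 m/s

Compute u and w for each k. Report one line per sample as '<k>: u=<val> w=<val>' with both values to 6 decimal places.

k=0: b·v=0.507×2.127=1.078389; √(2b)=1.006976; u=(1.078389+(-1.397))/1.006976=-0.316404, w=(1.078389−(-1.397))/1.006976=2.458241
k=1: b·v=0.507×2.894=1.467258; √(2b)=1.006976; u=(1.467258+36.093)/1.006976=37.300065, w=(1.467258−36.093)/1.006976=-34.385877
k=2: b·v=0.507×(-2.653)=-1.345071; √(2b)=1.006976; u=(-1.345071+30.634)/1.006976=29.086034, w=(-1.345071−30.634)/1.006976=-31.757541
k=3: b·v=0.507×2.435=1.234545; √(2b)=1.006976; u=(1.234545+(-19.53))/1.006976=-18.168716, w=(1.234545−(-19.53))/1.006976=20.620702
k=4: b·v=0.507×(-1.822)=-0.923754; √(2b)=1.006976; u=(-0.923754+(-22.741))/1.006976=-23.500820, w=(-0.923754−(-22.741))/1.006976=21.666110

0: u=-0.316404 w=2.458241
1: u=37.300065 w=-34.385877
2: u=29.086034 w=-31.757541
3: u=-18.168716 w=20.620702
4: u=-23.500820 w=21.666110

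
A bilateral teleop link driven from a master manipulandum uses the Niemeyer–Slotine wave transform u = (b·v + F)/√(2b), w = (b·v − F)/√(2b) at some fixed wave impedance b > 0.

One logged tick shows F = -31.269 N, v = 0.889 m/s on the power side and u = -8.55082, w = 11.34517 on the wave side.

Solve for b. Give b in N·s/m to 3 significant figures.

b = 4.94 N·s/m

u + w = 2.79435;  u + w = √(2b)·v, so √(2b) = 2.79435/0.889 = 3.14325.
b = (√(2b))²/2 = 9.88003/2 = 4.94001.
(Check via u − w = 2F/√(2b): u − w = -19.89599, 2F/√(2b) = -19.89596.)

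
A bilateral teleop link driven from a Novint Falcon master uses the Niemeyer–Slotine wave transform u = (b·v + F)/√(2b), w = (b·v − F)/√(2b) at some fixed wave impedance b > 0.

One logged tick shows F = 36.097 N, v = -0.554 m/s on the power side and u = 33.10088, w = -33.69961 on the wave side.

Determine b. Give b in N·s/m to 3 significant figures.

b = 0.584 N·s/m

u + w = -0.59873;  u + w = √(2b)·v, so √(2b) = -0.59873/(-0.554) = 1.08074.
b = (√(2b))²/2 = 1.16800/2 = 0.58400.
(Check via u − w = 2F/√(2b): u − w = 66.80049, 2F/√(2b) = 66.80052.)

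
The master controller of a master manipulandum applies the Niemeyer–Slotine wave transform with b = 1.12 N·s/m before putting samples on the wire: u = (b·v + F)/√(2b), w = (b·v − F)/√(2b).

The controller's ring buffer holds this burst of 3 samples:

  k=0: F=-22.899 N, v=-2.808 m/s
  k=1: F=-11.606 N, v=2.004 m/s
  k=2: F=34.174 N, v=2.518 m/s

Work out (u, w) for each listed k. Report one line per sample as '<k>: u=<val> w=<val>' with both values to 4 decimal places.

0: u=-17.4014 w=13.1987
1: u=-6.2549 w=9.2542
2: u=24.7178 w=-20.9492

k=0: b·v=1.12×(-2.808)=-3.1450; √(2b)=1.4967; u=(-3.1450+(-22.899))/1.4967=-17.4014, w=(-3.1450−(-22.899))/1.4967=13.1987
k=1: b·v=1.12×2.004=2.2445; √(2b)=1.4967; u=(2.2445+(-11.606))/1.4967=-6.2549, w=(2.2445−(-11.606))/1.4967=9.2542
k=2: b·v=1.12×2.518=2.8202; √(2b)=1.4967; u=(2.8202+34.174)/1.4967=24.7178, w=(2.8202−34.174)/1.4967=-20.9492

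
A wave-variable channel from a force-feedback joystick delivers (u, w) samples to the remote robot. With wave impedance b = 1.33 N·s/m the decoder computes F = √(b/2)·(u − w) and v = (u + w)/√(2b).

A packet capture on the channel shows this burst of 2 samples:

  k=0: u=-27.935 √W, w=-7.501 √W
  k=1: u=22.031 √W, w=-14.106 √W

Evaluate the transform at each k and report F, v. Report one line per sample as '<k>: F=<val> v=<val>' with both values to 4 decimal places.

0: F=-16.6634 v=-21.7272
1: F=29.4688 v=4.8591

k=0: u−w=-20.4340, u+w=-35.4360; √(b/2)=0.8155, √(2b)=1.6310; F=0.8155×(-20.434)=-16.6634, v=-35.4360/1.6310=-21.7272
k=1: u−w=36.1370, u+w=7.9250; √(b/2)=0.8155, √(2b)=1.6310; F=0.8155×36.137=29.4688, v=7.9250/1.6310=4.8591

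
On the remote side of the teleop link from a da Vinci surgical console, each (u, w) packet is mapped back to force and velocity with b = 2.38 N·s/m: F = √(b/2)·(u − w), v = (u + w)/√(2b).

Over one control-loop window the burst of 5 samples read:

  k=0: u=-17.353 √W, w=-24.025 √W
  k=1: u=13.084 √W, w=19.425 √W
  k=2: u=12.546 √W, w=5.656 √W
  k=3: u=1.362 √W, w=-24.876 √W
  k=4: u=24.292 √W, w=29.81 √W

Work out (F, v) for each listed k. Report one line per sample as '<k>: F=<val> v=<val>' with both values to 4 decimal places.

k=0: u−w=6.6720, u+w=-41.3780; √(b/2)=1.0909, √(2b)=2.1817; F=1.0909×6.672=7.2783, v=-41.3780/2.1817=-18.9656
k=1: u−w=-6.3410, u+w=32.5090; √(b/2)=1.0909, √(2b)=2.1817; F=1.0909×(-6.341)=-6.9172, v=32.5090/2.1817=14.9005
k=2: u−w=6.8900, u+w=18.2020; √(b/2)=1.0909, √(2b)=2.1817; F=1.0909×6.89=7.5161, v=18.2020/2.1817=8.3429
k=3: u−w=26.2380, u+w=-23.5140; √(b/2)=1.0909, √(2b)=2.1817; F=1.0909×26.238=28.6223, v=-23.5140/2.1817=-10.7776
k=4: u−w=-5.5180, u+w=54.1020; √(b/2)=1.0909, √(2b)=2.1817; F=1.0909×(-5.518)=-6.0194, v=54.1020/2.1817=24.7976

0: F=7.2783 v=-18.9656
1: F=-6.9172 v=14.9005
2: F=7.5161 v=8.3429
3: F=28.6223 v=-10.7776
4: F=-6.0194 v=24.7976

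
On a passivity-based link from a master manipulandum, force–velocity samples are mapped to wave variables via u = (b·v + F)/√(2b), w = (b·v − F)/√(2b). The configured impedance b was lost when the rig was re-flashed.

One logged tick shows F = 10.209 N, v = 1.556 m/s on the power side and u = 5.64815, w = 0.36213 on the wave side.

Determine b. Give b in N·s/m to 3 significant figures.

b = 7.46 N·s/m

u + w = 6.01028;  u + w = √(2b)·v, so √(2b) = 6.01028/1.556 = 3.86265.
b = (√(2b))²/2 = 14.92005/2 = 7.46002.
(Check via u − w = 2F/√(2b): u − w = 5.28602, 2F/√(2b) = 5.28601.)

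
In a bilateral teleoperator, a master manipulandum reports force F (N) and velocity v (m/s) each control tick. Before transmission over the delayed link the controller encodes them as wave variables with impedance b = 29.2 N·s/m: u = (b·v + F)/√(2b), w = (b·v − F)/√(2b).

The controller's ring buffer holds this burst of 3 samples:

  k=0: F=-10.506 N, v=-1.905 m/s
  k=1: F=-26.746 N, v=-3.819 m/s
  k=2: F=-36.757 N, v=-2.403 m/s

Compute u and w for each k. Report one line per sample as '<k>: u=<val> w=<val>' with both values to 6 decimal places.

0: u=-8.653768 w=-5.904222
1: u=-18.092253 w=-11.092504
2: u=-13.991723 w=-4.371977

k=0: b·v=29.2×(-1.905)=-55.626000; √(2b)=7.641989; u=(-55.626000+(-10.506))/7.641989=-8.653768, w=(-55.626000−(-10.506))/7.641989=-5.904222
k=1: b·v=29.2×(-3.819)=-111.514800; √(2b)=7.641989; u=(-111.514800+(-26.746))/7.641989=-18.092253, w=(-111.514800−(-26.746))/7.641989=-11.092504
k=2: b·v=29.2×(-2.403)=-70.167600; √(2b)=7.641989; u=(-70.167600+(-36.757))/7.641989=-13.991723, w=(-70.167600−(-36.757))/7.641989=-4.371977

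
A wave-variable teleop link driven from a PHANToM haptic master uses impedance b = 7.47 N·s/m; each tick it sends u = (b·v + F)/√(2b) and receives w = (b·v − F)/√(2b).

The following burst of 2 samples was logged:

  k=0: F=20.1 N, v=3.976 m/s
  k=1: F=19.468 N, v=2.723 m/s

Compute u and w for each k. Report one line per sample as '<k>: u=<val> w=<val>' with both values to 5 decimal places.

k=0: b·v=7.47×3.976=29.70072; √(2b)=3.86523; u=(29.70072+20.1)/3.86523=12.88429, w=(29.70072−20.1)/3.86523=2.48387
k=1: b·v=7.47×2.723=20.34081; √(2b)=3.86523; u=(20.34081+19.468)/3.86523=10.29921, w=(20.34081−19.468)/3.86523=0.22581

0: u=12.88429 w=2.48387
1: u=10.29921 w=0.22581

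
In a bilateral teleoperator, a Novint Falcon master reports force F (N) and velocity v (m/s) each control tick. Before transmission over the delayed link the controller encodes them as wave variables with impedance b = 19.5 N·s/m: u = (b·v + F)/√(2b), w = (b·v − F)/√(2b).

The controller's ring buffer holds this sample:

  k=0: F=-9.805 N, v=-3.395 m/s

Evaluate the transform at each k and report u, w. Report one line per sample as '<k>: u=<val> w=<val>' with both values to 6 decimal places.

k=0: b·v=19.5×(-3.395)=-66.202500; √(2b)=6.244998; u=(-66.202500+(-9.805))/6.244998=-12.170941, w=(-66.202500−(-9.805))/6.244998=-9.030828

0: u=-12.170941 w=-9.030828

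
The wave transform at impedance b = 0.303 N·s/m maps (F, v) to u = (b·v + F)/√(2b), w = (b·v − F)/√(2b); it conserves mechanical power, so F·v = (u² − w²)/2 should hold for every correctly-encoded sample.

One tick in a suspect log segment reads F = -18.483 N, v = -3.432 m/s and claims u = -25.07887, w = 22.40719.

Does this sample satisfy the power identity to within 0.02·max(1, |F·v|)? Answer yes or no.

F·v = (-18.483)×(-3.432) = 63.4337 W.
(u² − w²)/2 = (628.9497 − 502.0822)/2 = 63.4338 W.
|Δ| = 0.0001;  2% of max(1, |F·v|) = 1.2687.

yes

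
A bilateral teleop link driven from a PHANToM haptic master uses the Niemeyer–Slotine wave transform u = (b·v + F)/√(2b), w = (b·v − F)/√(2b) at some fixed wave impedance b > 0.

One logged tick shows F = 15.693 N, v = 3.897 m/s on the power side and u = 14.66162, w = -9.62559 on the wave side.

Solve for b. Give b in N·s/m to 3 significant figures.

b = 0.835 N·s/m

u + w = 5.03603;  u + w = √(2b)·v, so √(2b) = 5.03603/3.897 = 1.29228.
b = (√(2b))²/2 = 1.67000/2 = 0.83500.
(Check via u − w = 2F/√(2b): u − w = 24.28721, 2F/√(2b) = 24.28723.)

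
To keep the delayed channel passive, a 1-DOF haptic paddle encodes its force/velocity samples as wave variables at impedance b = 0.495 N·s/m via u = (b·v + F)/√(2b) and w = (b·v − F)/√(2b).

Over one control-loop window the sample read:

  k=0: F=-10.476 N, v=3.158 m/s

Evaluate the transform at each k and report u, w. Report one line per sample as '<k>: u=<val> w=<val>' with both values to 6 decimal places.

k=0: b·v=0.495×3.158=1.563210; √(2b)=0.994987; u=(1.563210+(-10.476))/0.994987=-8.957691, w=(1.563210−(-10.476))/0.994987=12.099861

0: u=-8.957691 w=12.099861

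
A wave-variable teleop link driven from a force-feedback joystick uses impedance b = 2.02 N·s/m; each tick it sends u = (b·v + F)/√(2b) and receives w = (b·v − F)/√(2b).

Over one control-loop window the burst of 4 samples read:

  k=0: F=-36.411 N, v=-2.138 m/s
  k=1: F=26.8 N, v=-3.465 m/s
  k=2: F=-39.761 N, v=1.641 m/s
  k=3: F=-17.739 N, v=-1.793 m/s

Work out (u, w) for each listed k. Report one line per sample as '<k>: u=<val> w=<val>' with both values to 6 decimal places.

k=0: b·v=2.02×(-2.138)=-4.318760; √(2b)=2.009975; u=(-4.318760+(-36.411))/2.009975=-20.263813, w=(-4.318760−(-36.411))/2.009975=15.966486
k=1: b·v=2.02×(-3.465)=-6.999300; √(2b)=2.009975; u=(-6.999300+26.8)/2.009975=9.851216, w=(-6.999300−26.8)/2.009975=-16.815780
k=2: b·v=2.02×1.641=3.314820; √(2b)=2.009975; u=(3.314820+(-39.761))/2.009975=-18.132652, w=(3.314820−(-39.761))/2.009975=21.431021
k=3: b·v=2.02×(-1.793)=-3.621860; √(2b)=2.009975; u=(-3.621860+(-17.739))/2.009975=-10.627425, w=(-3.621860−(-17.739))/2.009975=7.023540

0: u=-20.263813 w=15.966486
1: u=9.851216 w=-16.815780
2: u=-18.132652 w=21.431021
3: u=-10.627425 w=7.023540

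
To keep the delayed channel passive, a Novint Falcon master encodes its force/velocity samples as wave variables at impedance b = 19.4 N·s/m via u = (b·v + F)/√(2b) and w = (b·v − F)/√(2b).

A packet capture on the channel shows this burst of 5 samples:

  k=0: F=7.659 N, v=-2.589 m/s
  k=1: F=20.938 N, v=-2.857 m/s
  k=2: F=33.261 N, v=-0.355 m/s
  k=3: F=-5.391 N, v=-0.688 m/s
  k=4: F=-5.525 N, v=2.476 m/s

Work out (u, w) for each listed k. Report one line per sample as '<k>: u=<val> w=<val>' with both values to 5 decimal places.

k=0: b·v=19.4×(-2.589)=-50.22660; √(2b)=6.22896; u=(-50.22660+7.659)/6.22896=-6.83382, w=(-50.22660−7.659)/6.22896=-9.29297
k=1: b·v=19.4×(-2.857)=-55.42580; √(2b)=6.22896; u=(-55.42580+20.938)/6.22896=-5.53668, w=(-55.42580−20.938)/6.22896=-12.25947
k=2: b·v=19.4×(-0.355)=-6.88700; √(2b)=6.22896; u=(-6.88700+33.261)/6.22896=4.23409, w=(-6.88700−33.261)/6.22896=-6.44537
k=3: b·v=19.4×(-0.688)=-13.34720; √(2b)=6.22896; u=(-13.34720+(-5.391))/6.22896=-3.00824, w=(-13.34720−(-5.391))/6.22896=-1.27729
k=4: b·v=19.4×2.476=48.03440; √(2b)=6.22896; u=(48.03440+(-5.525))/6.22896=6.82447, w=(48.03440−(-5.525))/6.22896=8.59844

0: u=-6.83382 w=-9.29297
1: u=-5.53668 w=-12.25947
2: u=4.23409 w=-6.44537
3: u=-3.00824 w=-1.27729
4: u=6.82447 w=8.59844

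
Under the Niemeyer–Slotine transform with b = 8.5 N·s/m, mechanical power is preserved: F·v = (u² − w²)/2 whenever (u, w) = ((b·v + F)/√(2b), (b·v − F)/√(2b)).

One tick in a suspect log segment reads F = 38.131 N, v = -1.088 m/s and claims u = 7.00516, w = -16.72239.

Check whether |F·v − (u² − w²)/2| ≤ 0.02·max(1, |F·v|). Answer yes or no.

no

F·v = 38.131×(-1.088) = -41.4865 W.
(u² − w²)/2 = (49.0723 − 279.6383)/2 = -115.2830 W.
|Δ| = 73.7965;  2% of max(1, |F·v|) = 0.8297.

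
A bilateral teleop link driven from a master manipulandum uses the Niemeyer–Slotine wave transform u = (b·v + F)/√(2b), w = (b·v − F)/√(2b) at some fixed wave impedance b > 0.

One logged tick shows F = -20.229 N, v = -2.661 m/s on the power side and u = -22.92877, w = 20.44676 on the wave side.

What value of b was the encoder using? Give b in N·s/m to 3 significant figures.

b = 0.435 N·s/m

u + w = -2.4820;  u + w = √(2b)·v, so √(2b) = -2.4820/(-2.661) = 0.9327.
b = (√(2b))²/2 = 0.8700/2 = 0.4350.
(Check via u − w = 2F/√(2b): u − w = -43.3755, 2F/√(2b) = -43.3756.)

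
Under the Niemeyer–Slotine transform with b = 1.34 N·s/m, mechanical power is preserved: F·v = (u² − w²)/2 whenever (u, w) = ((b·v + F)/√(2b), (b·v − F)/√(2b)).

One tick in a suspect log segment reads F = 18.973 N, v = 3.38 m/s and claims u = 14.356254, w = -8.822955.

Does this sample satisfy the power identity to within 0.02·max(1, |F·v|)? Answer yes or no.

yes

F·v = 18.973×3.38 = 64.128740 W.
(u² − w²)/2 = (206.102029 − 77.844535)/2 = 64.128747 W.
|Δ| = 0.000007;  2% of max(1, |F·v|) = 1.282575.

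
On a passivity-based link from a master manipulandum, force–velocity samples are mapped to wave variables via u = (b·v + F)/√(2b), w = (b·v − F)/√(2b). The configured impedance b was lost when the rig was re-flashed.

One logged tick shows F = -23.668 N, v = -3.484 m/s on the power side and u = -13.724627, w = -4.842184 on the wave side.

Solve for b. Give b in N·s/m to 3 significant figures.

u + w = -18.566811;  u + w = √(2b)·v, so √(2b) = -18.566811/(-3.484) = 5.329165.
b = (√(2b))²/2 = 28.400000/2 = 14.200000.
(Check via u − w = 2F/√(2b): u − w = -8.882443, 2F/√(2b) = -8.882442.)

b = 14.2 N·s/m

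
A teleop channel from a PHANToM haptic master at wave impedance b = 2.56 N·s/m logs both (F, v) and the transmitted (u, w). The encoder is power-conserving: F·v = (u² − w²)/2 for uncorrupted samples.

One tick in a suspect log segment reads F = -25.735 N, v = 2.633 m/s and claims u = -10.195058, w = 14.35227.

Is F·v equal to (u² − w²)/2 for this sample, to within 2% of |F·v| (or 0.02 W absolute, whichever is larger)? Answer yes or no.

F·v = (-25.735)×2.633 = -67.760255 W.
(u² − w²)/2 = (103.939208 − 205.987654)/2 = -51.024223 W.
|Δ| = 16.736032;  2% of max(1, |F·v|) = 1.355205.

no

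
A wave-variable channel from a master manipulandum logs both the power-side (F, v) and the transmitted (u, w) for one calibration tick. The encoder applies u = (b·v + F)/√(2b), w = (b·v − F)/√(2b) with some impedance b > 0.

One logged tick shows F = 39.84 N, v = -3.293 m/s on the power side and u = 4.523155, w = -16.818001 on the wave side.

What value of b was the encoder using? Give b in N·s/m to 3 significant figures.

b = 6.97 N·s/m

u + w = -12.294846;  u + w = √(2b)·v, so √(2b) = -12.294846/(-3.293) = 3.733631.
b = (√(2b))²/2 = 13.939998/2 = 6.969999.
(Check via u − w = 2F/√(2b): u − w = 21.341156, 2F/√(2b) = 21.341157.)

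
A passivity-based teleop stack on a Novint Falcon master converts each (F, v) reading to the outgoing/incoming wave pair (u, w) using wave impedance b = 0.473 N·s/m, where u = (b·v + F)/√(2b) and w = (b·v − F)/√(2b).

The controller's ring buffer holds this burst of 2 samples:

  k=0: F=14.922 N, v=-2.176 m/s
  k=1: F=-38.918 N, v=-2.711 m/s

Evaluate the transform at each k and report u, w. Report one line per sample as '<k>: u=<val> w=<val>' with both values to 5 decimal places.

k=0: b·v=0.473×(-2.176)=-1.02925; √(2b)=0.97263; u=(-1.02925+14.922)/0.97263=14.28377, w=(-1.02925−14.922)/0.97263=-16.40020
k=1: b·v=0.473×(-2.711)=-1.28230; √(2b)=0.97263; u=(-1.28230+(-38.918))/0.97263=-41.33175, w=(-1.28230−(-38.918))/0.97263=38.69496

0: u=14.28377 w=-16.40020
1: u=-41.33175 w=38.69496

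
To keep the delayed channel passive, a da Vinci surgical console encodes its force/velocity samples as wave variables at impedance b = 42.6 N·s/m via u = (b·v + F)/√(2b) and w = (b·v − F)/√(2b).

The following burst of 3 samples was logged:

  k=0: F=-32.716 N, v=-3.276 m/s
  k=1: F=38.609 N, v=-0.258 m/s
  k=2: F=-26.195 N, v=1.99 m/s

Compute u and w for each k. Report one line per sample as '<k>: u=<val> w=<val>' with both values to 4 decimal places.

0: u=-18.6638 w=-11.5750
1: u=2.9921 w=-5.3735
2: u=6.3463 w=12.0221

k=0: b·v=42.6×(-3.276)=-139.5576; √(2b)=9.2304; u=(-139.5576+(-32.716))/9.2304=-18.6638, w=(-139.5576−(-32.716))/9.2304=-11.5750
k=1: b·v=42.6×(-0.258)=-10.9908; √(2b)=9.2304; u=(-10.9908+38.609)/9.2304=2.9921, w=(-10.9908−38.609)/9.2304=-5.3735
k=2: b·v=42.6×1.99=84.7740; √(2b)=9.2304; u=(84.7740+(-26.195))/9.2304=6.3463, w=(84.7740−(-26.195))/9.2304=12.0221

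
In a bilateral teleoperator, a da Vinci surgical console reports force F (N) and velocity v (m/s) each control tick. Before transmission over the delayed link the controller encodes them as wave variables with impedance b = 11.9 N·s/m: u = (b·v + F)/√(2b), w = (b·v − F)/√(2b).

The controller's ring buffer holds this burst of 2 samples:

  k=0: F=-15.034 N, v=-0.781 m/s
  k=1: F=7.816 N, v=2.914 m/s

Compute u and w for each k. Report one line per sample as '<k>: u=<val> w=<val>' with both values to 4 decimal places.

k=0: b·v=11.9×(-0.781)=-9.2939; √(2b)=4.8785; u=(-9.2939+(-15.034))/4.8785=-4.9867, w=(-9.2939−(-15.034))/4.8785=1.1766
k=1: b·v=11.9×2.914=34.6766; √(2b)=4.8785; u=(34.6766+7.816)/4.8785=8.7101, w=(34.6766−7.816)/4.8785=5.5059

0: u=-4.9867 w=1.1766
1: u=8.7101 w=5.5059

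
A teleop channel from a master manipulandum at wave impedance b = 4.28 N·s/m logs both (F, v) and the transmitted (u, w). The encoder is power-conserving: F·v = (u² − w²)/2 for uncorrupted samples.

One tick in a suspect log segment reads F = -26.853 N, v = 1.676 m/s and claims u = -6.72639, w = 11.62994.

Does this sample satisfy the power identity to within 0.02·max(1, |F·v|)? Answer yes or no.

yes

F·v = (-26.853)×1.676 = -45.0056 W.
(u² − w²)/2 = (45.2443 − 135.2555)/2 = -45.0056 W.
|Δ| = 0.0000;  2% of max(1, |F·v|) = 0.9001.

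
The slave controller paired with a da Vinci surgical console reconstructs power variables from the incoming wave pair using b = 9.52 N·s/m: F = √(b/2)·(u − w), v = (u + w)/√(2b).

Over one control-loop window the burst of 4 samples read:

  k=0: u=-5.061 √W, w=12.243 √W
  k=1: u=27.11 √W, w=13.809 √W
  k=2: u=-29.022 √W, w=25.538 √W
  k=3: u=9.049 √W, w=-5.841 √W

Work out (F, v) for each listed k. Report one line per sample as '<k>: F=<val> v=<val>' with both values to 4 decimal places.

k=0: u−w=-17.3040, u+w=7.1820; √(b/2)=2.1817, √(2b)=4.3635; F=2.1817×(-17.304)=-37.7529, v=7.1820/4.3635=1.6459
k=1: u−w=13.3010, u+w=40.9190; √(b/2)=2.1817, √(2b)=4.3635; F=2.1817×13.301=29.0194, v=40.9190/4.3635=9.3776
k=2: u−w=-54.5600, u+w=-3.4840; √(b/2)=2.1817, √(2b)=4.3635; F=2.1817×(-54.56)=-119.0359, v=-3.4840/4.3635=-0.7984
k=3: u−w=14.8900, u+w=3.2080; √(b/2)=2.1817, √(2b)=4.3635; F=2.1817×14.89=32.4861, v=3.2080/4.3635=0.7352

0: F=-37.7529 v=1.6459
1: F=29.0194 v=9.3776
2: F=-119.0359 v=-0.7984
3: F=32.4861 v=0.7352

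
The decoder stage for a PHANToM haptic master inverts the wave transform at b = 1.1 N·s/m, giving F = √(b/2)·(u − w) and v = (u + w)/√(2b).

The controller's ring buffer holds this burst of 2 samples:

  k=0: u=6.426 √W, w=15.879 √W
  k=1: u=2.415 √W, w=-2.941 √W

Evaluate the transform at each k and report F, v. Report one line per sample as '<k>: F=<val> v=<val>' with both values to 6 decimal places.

k=0: u−w=-9.453000, u+w=22.305000; √(b/2)=0.741620, √(2b)=1.483240; F=0.741620×(-9.453)=-7.010532, v=22.305000/1.483240=15.038028
k=1: u−w=5.356000, u+w=-0.526000; √(b/2)=0.741620, √(2b)=1.483240; F=0.741620×5.356=3.972116, v=-0.526000/1.483240=-0.354629

0: F=-7.010532 v=15.038028
1: F=3.972116 v=-0.354629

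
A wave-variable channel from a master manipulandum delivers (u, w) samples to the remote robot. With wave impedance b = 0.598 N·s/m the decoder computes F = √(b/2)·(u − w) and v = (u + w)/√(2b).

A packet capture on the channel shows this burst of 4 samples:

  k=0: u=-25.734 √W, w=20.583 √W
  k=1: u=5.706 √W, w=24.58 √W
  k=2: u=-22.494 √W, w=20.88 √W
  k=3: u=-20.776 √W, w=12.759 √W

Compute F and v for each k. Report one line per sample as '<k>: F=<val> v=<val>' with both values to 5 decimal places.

0: F=-25.32655 v=-4.71005
1: F=-10.32047 v=27.69340
2: F=-23.71729 v=-1.47584
3: F=-18.33724 v=-7.33071

k=0: u−w=-46.31700, u+w=-5.15100; √(b/2)=0.54681, √(2b)=1.09362; F=0.54681×(-46.317)=-25.32655, v=-5.15100/1.09362=-4.71005
k=1: u−w=-18.87400, u+w=30.28600; √(b/2)=0.54681, √(2b)=1.09362; F=0.54681×(-18.874)=-10.32047, v=30.28600/1.09362=27.69340
k=2: u−w=-43.37400, u+w=-1.61400; √(b/2)=0.54681, √(2b)=1.09362; F=0.54681×(-43.374)=-23.71729, v=-1.61400/1.09362=-1.47584
k=3: u−w=-33.53500, u+w=-8.01700; √(b/2)=0.54681, √(2b)=1.09362; F=0.54681×(-33.535)=-18.33724, v=-8.01700/1.09362=-7.33071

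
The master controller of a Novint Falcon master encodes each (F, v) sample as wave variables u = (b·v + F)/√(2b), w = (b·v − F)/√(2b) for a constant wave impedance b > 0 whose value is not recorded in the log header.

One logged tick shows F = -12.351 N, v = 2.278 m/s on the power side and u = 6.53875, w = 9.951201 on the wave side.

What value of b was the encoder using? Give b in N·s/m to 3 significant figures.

u + w = 16.489951;  u + w = √(2b)·v, so √(2b) = 16.489951/2.278 = 7.238784.
b = (√(2b))²/2 = 52.400000/2 = 26.200000.
(Check via u − w = 2F/√(2b): u − w = -3.412451, 2F/√(2b) = -3.412451.)

b = 26.2 N·s/m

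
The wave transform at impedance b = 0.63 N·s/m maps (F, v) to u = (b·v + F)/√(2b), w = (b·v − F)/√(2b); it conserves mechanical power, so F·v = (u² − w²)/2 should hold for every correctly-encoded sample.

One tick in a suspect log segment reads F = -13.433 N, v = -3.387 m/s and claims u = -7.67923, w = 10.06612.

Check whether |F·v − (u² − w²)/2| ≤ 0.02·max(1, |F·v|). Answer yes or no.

F·v = (-13.433)×(-3.387) = 45.4976 W.
(u² − w²)/2 = (58.9706 − 101.3268)/2 = -21.1781 W.
|Δ| = 66.6757;  2% of max(1, |F·v|) = 0.9100.

no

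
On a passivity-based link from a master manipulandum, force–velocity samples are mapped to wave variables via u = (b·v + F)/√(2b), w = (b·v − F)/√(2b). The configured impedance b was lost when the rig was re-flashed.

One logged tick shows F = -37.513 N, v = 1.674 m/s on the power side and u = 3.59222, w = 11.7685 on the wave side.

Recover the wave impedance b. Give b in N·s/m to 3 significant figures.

b = 42.1 N·s/m

u + w = 15.36072;  u + w = √(2b)·v, so √(2b) = 15.36072/1.674 = 9.17606.
b = (√(2b))²/2 = 84.20003/2 = 42.10001.
(Check via u − w = 2F/√(2b): u − w = -8.17628, 2F/√(2b) = -8.17628.)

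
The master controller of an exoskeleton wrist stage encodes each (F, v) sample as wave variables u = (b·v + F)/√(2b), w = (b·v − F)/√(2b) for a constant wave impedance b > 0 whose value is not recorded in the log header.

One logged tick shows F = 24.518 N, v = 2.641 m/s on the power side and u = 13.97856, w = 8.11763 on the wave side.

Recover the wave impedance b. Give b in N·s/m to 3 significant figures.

b = 35 N·s/m

u + w = 22.09619;  u + w = √(2b)·v, so √(2b) = 22.09619/2.641 = 8.36660.
b = (√(2b))²/2 = 69.99999/2 = 35.00000.
(Check via u − w = 2F/√(2b): u − w = 5.86093, 2F/√(2b) = 5.86092.)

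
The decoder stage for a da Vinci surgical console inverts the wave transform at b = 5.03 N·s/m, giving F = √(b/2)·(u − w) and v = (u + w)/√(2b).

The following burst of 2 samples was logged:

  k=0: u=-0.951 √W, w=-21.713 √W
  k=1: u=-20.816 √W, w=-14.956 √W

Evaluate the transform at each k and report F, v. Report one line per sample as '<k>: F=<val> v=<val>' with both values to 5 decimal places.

0: F=32.92594 v=-7.14558
1: F=-9.29323 v=-11.27832

k=0: u−w=20.76200, u+w=-22.66400; √(b/2)=1.58588, √(2b)=3.17175; F=1.58588×20.762=32.92594, v=-22.66400/3.17175=-7.14558
k=1: u−w=-5.86000, u+w=-35.77200; √(b/2)=1.58588, √(2b)=3.17175; F=1.58588×(-5.86)=-9.29323, v=-35.77200/3.17175=-11.27832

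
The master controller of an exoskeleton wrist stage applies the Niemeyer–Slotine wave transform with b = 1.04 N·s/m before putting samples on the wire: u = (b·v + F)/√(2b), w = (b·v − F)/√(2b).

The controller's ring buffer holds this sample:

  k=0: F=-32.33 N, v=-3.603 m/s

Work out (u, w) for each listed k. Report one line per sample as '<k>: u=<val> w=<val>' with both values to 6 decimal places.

0: u=-25.014982 w=19.818661

k=0: b·v=1.04×(-3.603)=-3.747120; √(2b)=1.442221; u=(-3.747120+(-32.33))/1.442221=-25.014982, w=(-3.747120−(-32.33))/1.442221=19.818661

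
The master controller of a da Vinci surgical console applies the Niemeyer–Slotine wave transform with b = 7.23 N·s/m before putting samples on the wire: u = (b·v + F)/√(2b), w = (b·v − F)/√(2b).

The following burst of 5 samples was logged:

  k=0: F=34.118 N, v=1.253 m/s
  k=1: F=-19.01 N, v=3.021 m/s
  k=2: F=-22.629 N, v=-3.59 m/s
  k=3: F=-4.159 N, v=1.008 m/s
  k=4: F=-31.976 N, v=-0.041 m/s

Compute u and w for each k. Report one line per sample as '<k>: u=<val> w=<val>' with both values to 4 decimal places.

0: u=11.3546 w=-6.5899
1: u=0.7447 w=10.7430
2: u=-12.7766 w=-0.8748
3: u=0.8228 w=3.0102
4: u=-8.4869 w=8.3310

k=0: b·v=7.23×1.253=9.0592; √(2b)=3.8026; u=(9.0592+34.118)/3.8026=11.3546, w=(9.0592−34.118)/3.8026=-6.5899
k=1: b·v=7.23×3.021=21.8418; √(2b)=3.8026; u=(21.8418+(-19.01))/3.8026=0.7447, w=(21.8418−(-19.01))/3.8026=10.7430
k=2: b·v=7.23×(-3.59)=-25.9557; √(2b)=3.8026; u=(-25.9557+(-22.629))/3.8026=-12.7766, w=(-25.9557−(-22.629))/3.8026=-0.8748
k=3: b·v=7.23×1.008=7.2878; √(2b)=3.8026; u=(7.2878+(-4.159))/3.8026=0.8228, w=(7.2878−(-4.159))/3.8026=3.0102
k=4: b·v=7.23×(-0.041)=-0.2964; √(2b)=3.8026; u=(-0.2964+(-31.976))/3.8026=-8.4869, w=(-0.2964−(-31.976))/3.8026=8.3310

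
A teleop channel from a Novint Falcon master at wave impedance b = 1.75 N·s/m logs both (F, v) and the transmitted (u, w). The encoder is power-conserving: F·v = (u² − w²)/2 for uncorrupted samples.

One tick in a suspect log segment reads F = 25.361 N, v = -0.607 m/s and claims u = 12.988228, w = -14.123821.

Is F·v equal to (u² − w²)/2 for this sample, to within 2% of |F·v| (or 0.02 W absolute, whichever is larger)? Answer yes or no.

F·v = 25.361×(-0.607) = -15.394127 W.
(u² − w²)/2 = (168.694067 − 199.482320)/2 = -15.394127 W.
|Δ| = 0.000000;  2% of max(1, |F·v|) = 0.307883.

yes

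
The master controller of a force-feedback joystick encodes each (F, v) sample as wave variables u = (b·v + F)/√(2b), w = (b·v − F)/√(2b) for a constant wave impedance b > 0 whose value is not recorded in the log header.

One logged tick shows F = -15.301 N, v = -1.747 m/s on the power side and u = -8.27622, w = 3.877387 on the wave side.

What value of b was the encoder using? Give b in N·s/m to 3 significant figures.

u + w = -4.398833;  u + w = √(2b)·v, so √(2b) = -4.398833/(-1.747) = 2.517935.
b = (√(2b))²/2 = 6.339998/2 = 3.169999.
(Check via u − w = 2F/√(2b): u − w = -12.153607, 2F/√(2b) = -12.153608.)

b = 3.17 N·s/m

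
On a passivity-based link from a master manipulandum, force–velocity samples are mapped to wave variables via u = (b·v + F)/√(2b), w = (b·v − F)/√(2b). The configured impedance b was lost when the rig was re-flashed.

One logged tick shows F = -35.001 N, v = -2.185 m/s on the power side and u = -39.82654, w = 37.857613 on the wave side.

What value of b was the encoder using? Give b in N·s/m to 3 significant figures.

b = 0.406 N·s/m

u + w = -1.968927;  u + w = √(2b)·v, so √(2b) = -1.968927/(-2.185) = 0.901111.
b = (√(2b))²/2 = 0.812001/2 = 0.406000.
(Check via u − w = 2F/√(2b): u − w = -77.684153, 2F/√(2b) = -77.684124.)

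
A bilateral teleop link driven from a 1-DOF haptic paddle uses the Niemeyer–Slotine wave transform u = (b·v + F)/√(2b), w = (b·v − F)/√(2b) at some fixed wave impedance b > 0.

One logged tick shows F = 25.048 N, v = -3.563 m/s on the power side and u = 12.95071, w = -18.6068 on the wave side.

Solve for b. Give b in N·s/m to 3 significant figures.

u + w = -5.65609;  u + w = √(2b)·v, so √(2b) = -5.65609/(-3.563) = 1.58745.
b = (√(2b))²/2 = 2.52000/2 = 1.26000.
(Check via u − w = 2F/√(2b): u − w = 31.55751, 2F/√(2b) = 31.55750.)

b = 1.26 N·s/m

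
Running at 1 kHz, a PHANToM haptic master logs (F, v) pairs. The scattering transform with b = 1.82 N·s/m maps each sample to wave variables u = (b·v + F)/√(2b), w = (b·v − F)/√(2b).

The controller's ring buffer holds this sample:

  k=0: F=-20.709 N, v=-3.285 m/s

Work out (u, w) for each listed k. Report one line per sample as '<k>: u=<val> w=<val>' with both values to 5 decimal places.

0: u=-13.98816 w=7.72078

k=0: b·v=1.82×(-3.285)=-5.97870; √(2b)=1.90788; u=(-5.97870+(-20.709))/1.90788=-13.98816, w=(-5.97870−(-20.709))/1.90788=7.72078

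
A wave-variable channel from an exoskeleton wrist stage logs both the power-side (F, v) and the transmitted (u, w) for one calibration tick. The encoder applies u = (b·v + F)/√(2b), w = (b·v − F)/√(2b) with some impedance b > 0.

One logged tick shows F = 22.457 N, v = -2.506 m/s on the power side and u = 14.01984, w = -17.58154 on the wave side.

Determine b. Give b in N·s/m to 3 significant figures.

u + w = -3.56170;  u + w = √(2b)·v, so √(2b) = -3.56170/(-2.506) = 1.42127.
b = (√(2b))²/2 = 2.02001/2 = 1.01000.
(Check via u − w = 2F/√(2b): u − w = 31.60138, 2F/√(2b) = 31.60134.)

b = 1.01 N·s/m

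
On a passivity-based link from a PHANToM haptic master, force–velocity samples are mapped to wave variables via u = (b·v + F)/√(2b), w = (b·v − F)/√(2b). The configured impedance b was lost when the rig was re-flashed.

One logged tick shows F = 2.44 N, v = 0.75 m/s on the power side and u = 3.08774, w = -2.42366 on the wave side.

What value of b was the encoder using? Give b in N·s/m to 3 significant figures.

u + w = 0.6641;  u + w = √(2b)·v, so √(2b) = 0.6641/0.75 = 0.8854.
b = (√(2b))²/2 = 0.7840/2 = 0.3920.
(Check via u − w = 2F/√(2b): u − w = 5.5114, 2F/√(2b) = 5.5114.)

b = 0.392 N·s/m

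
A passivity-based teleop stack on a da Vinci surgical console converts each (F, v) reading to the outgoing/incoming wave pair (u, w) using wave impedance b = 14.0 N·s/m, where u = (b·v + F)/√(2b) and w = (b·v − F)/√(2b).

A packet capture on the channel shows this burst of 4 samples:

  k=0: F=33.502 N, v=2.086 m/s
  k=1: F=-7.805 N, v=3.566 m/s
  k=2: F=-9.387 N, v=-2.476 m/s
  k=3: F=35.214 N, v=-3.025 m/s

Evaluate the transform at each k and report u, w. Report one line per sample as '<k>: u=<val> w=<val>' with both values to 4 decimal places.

0: u=11.8503 w=-0.8122
1: u=7.9597 w=10.9098
2: u=-8.3249 w=-4.7769
3: u=-1.3486 w=-14.6582

k=0: b·v=14.0×2.086=29.2040; √(2b)=5.2915; u=(29.2040+33.502)/5.2915=11.8503, w=(29.2040−33.502)/5.2915=-0.8122
k=1: b·v=14.0×3.566=49.9240; √(2b)=5.2915; u=(49.9240+(-7.805))/5.2915=7.9597, w=(49.9240−(-7.805))/5.2915=10.9098
k=2: b·v=14.0×(-2.476)=-34.6640; √(2b)=5.2915; u=(-34.6640+(-9.387))/5.2915=-8.3249, w=(-34.6640−(-9.387))/5.2915=-4.7769
k=3: b·v=14.0×(-3.025)=-42.3500; √(2b)=5.2915; u=(-42.3500+35.214)/5.2915=-1.3486, w=(-42.3500−35.214)/5.2915=-14.6582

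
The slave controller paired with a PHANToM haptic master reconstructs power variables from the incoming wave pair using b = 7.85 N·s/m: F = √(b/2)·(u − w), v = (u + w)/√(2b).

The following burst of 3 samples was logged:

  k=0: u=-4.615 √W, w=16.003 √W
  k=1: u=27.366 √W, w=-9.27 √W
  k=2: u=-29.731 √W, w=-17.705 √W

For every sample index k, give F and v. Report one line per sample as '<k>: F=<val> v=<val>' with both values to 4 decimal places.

0: F=-40.8476 v=2.8741
1: F=72.5818 v=4.5670
2: F=-23.8254 v=-11.9718

k=0: u−w=-20.6180, u+w=11.3880; √(b/2)=1.9812, √(2b)=3.9623; F=1.9812×(-20.618)=-40.8476, v=11.3880/3.9623=2.8741
k=1: u−w=36.6360, u+w=18.0960; √(b/2)=1.9812, √(2b)=3.9623; F=1.9812×36.636=72.5818, v=18.0960/3.9623=4.5670
k=2: u−w=-12.0260, u+w=-47.4360; √(b/2)=1.9812, √(2b)=3.9623; F=1.9812×(-12.026)=-23.8254, v=-47.4360/3.9623=-11.9718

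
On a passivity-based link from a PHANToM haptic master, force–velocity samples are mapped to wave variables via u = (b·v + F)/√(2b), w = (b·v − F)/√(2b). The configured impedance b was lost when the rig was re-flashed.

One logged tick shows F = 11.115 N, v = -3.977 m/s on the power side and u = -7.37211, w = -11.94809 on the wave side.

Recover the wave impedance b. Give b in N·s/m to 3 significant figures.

u + w = -19.32020;  u + w = √(2b)·v, so √(2b) = -19.32020/(-3.977) = 4.85798.
b = (√(2b))²/2 = 23.60000/2 = 11.80000.
(Check via u − w = 2F/√(2b): u − w = 4.57598, 2F/√(2b) = 4.57597.)

b = 11.8 N·s/m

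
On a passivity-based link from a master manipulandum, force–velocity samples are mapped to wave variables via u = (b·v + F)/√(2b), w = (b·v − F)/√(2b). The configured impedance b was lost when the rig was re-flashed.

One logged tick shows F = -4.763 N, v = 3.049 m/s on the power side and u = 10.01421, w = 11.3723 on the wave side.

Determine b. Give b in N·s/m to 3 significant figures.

u + w = 21.3865;  u + w = √(2b)·v, so √(2b) = 21.3865/3.049 = 7.0143.
b = (√(2b))²/2 = 49.2000/2 = 24.6000.
(Check via u − w = 2F/√(2b): u − w = -1.3581, 2F/√(2b) = -1.3581.)

b = 24.6 N·s/m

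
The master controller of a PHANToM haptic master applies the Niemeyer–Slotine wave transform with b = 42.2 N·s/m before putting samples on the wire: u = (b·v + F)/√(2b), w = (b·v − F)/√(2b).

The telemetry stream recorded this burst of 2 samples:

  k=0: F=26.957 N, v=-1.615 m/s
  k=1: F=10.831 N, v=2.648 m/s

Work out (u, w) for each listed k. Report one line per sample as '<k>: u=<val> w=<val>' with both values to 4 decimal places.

0: u=-4.4842 w=-10.3527
1: u=13.3425 w=10.9846

k=0: b·v=42.2×(-1.615)=-68.1530; √(2b)=9.1869; u=(-68.1530+26.957)/9.1869=-4.4842, w=(-68.1530−26.957)/9.1869=-10.3527
k=1: b·v=42.2×2.648=111.7456; √(2b)=9.1869; u=(111.7456+10.831)/9.1869=13.3425, w=(111.7456−10.831)/9.1869=10.9846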